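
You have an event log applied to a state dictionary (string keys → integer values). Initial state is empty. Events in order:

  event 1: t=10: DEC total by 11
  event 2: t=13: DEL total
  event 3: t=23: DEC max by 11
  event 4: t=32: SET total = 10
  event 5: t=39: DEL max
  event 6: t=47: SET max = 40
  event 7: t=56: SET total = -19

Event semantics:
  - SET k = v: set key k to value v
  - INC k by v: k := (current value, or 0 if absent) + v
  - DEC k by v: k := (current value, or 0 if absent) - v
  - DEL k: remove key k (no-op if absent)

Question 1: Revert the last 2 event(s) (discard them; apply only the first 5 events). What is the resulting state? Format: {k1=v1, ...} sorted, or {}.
Keep first 5 events (discard last 2):
  after event 1 (t=10: DEC total by 11): {total=-11}
  after event 2 (t=13: DEL total): {}
  after event 3 (t=23: DEC max by 11): {max=-11}
  after event 4 (t=32: SET total = 10): {max=-11, total=10}
  after event 5 (t=39: DEL max): {total=10}

Answer: {total=10}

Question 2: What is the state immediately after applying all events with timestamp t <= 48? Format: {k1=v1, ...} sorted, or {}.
Apply events with t <= 48 (6 events):
  after event 1 (t=10: DEC total by 11): {total=-11}
  after event 2 (t=13: DEL total): {}
  after event 3 (t=23: DEC max by 11): {max=-11}
  after event 4 (t=32: SET total = 10): {max=-11, total=10}
  after event 5 (t=39: DEL max): {total=10}
  after event 6 (t=47: SET max = 40): {max=40, total=10}

Answer: {max=40, total=10}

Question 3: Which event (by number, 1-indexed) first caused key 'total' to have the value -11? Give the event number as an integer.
Looking for first event where total becomes -11:
  event 1: total (absent) -> -11  <-- first match

Answer: 1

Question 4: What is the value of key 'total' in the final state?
Answer: -19

Derivation:
Track key 'total' through all 7 events:
  event 1 (t=10: DEC total by 11): total (absent) -> -11
  event 2 (t=13: DEL total): total -11 -> (absent)
  event 3 (t=23: DEC max by 11): total unchanged
  event 4 (t=32: SET total = 10): total (absent) -> 10
  event 5 (t=39: DEL max): total unchanged
  event 6 (t=47: SET max = 40): total unchanged
  event 7 (t=56: SET total = -19): total 10 -> -19
Final: total = -19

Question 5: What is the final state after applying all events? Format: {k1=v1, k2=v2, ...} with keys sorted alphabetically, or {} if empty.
  after event 1 (t=10: DEC total by 11): {total=-11}
  after event 2 (t=13: DEL total): {}
  after event 3 (t=23: DEC max by 11): {max=-11}
  after event 4 (t=32: SET total = 10): {max=-11, total=10}
  after event 5 (t=39: DEL max): {total=10}
  after event 6 (t=47: SET max = 40): {max=40, total=10}
  after event 7 (t=56: SET total = -19): {max=40, total=-19}

Answer: {max=40, total=-19}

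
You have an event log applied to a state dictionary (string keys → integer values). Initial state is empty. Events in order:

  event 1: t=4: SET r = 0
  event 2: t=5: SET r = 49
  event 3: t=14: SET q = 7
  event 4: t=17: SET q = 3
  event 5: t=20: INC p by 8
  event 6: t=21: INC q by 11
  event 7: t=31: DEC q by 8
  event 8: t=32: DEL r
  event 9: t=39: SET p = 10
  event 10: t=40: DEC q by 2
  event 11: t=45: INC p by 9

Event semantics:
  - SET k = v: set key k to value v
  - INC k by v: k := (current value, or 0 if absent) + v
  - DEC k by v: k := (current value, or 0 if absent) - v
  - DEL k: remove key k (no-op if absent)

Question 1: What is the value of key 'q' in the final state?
Answer: 4

Derivation:
Track key 'q' through all 11 events:
  event 1 (t=4: SET r = 0): q unchanged
  event 2 (t=5: SET r = 49): q unchanged
  event 3 (t=14: SET q = 7): q (absent) -> 7
  event 4 (t=17: SET q = 3): q 7 -> 3
  event 5 (t=20: INC p by 8): q unchanged
  event 6 (t=21: INC q by 11): q 3 -> 14
  event 7 (t=31: DEC q by 8): q 14 -> 6
  event 8 (t=32: DEL r): q unchanged
  event 9 (t=39: SET p = 10): q unchanged
  event 10 (t=40: DEC q by 2): q 6 -> 4
  event 11 (t=45: INC p by 9): q unchanged
Final: q = 4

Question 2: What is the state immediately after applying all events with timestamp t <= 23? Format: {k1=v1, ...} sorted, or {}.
Apply events with t <= 23 (6 events):
  after event 1 (t=4: SET r = 0): {r=0}
  after event 2 (t=5: SET r = 49): {r=49}
  after event 3 (t=14: SET q = 7): {q=7, r=49}
  after event 4 (t=17: SET q = 3): {q=3, r=49}
  after event 5 (t=20: INC p by 8): {p=8, q=3, r=49}
  after event 6 (t=21: INC q by 11): {p=8, q=14, r=49}

Answer: {p=8, q=14, r=49}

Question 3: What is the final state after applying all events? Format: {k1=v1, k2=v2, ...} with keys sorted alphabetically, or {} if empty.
  after event 1 (t=4: SET r = 0): {r=0}
  after event 2 (t=5: SET r = 49): {r=49}
  after event 3 (t=14: SET q = 7): {q=7, r=49}
  after event 4 (t=17: SET q = 3): {q=3, r=49}
  after event 5 (t=20: INC p by 8): {p=8, q=3, r=49}
  after event 6 (t=21: INC q by 11): {p=8, q=14, r=49}
  after event 7 (t=31: DEC q by 8): {p=8, q=6, r=49}
  after event 8 (t=32: DEL r): {p=8, q=6}
  after event 9 (t=39: SET p = 10): {p=10, q=6}
  after event 10 (t=40: DEC q by 2): {p=10, q=4}
  after event 11 (t=45: INC p by 9): {p=19, q=4}

Answer: {p=19, q=4}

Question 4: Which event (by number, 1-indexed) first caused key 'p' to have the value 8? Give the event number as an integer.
Answer: 5

Derivation:
Looking for first event where p becomes 8:
  event 5: p (absent) -> 8  <-- first match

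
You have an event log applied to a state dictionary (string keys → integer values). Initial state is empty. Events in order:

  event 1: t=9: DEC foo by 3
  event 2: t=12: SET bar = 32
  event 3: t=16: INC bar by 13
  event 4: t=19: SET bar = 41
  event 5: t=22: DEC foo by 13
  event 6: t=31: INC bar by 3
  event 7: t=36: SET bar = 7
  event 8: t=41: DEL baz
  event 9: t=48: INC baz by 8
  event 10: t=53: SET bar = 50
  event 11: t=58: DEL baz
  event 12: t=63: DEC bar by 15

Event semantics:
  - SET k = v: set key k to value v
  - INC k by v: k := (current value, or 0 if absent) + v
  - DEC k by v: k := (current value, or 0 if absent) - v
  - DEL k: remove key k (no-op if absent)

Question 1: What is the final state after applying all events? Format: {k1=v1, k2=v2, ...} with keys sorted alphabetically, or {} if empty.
  after event 1 (t=9: DEC foo by 3): {foo=-3}
  after event 2 (t=12: SET bar = 32): {bar=32, foo=-3}
  after event 3 (t=16: INC bar by 13): {bar=45, foo=-3}
  after event 4 (t=19: SET bar = 41): {bar=41, foo=-3}
  after event 5 (t=22: DEC foo by 13): {bar=41, foo=-16}
  after event 6 (t=31: INC bar by 3): {bar=44, foo=-16}
  after event 7 (t=36: SET bar = 7): {bar=7, foo=-16}
  after event 8 (t=41: DEL baz): {bar=7, foo=-16}
  after event 9 (t=48: INC baz by 8): {bar=7, baz=8, foo=-16}
  after event 10 (t=53: SET bar = 50): {bar=50, baz=8, foo=-16}
  after event 11 (t=58: DEL baz): {bar=50, foo=-16}
  after event 12 (t=63: DEC bar by 15): {bar=35, foo=-16}

Answer: {bar=35, foo=-16}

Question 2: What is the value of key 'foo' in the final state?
Answer: -16

Derivation:
Track key 'foo' through all 12 events:
  event 1 (t=9: DEC foo by 3): foo (absent) -> -3
  event 2 (t=12: SET bar = 32): foo unchanged
  event 3 (t=16: INC bar by 13): foo unchanged
  event 4 (t=19: SET bar = 41): foo unchanged
  event 5 (t=22: DEC foo by 13): foo -3 -> -16
  event 6 (t=31: INC bar by 3): foo unchanged
  event 7 (t=36: SET bar = 7): foo unchanged
  event 8 (t=41: DEL baz): foo unchanged
  event 9 (t=48: INC baz by 8): foo unchanged
  event 10 (t=53: SET bar = 50): foo unchanged
  event 11 (t=58: DEL baz): foo unchanged
  event 12 (t=63: DEC bar by 15): foo unchanged
Final: foo = -16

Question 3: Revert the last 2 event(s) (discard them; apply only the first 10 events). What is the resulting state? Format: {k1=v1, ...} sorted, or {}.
Keep first 10 events (discard last 2):
  after event 1 (t=9: DEC foo by 3): {foo=-3}
  after event 2 (t=12: SET bar = 32): {bar=32, foo=-3}
  after event 3 (t=16: INC bar by 13): {bar=45, foo=-3}
  after event 4 (t=19: SET bar = 41): {bar=41, foo=-3}
  after event 5 (t=22: DEC foo by 13): {bar=41, foo=-16}
  after event 6 (t=31: INC bar by 3): {bar=44, foo=-16}
  after event 7 (t=36: SET bar = 7): {bar=7, foo=-16}
  after event 8 (t=41: DEL baz): {bar=7, foo=-16}
  after event 9 (t=48: INC baz by 8): {bar=7, baz=8, foo=-16}
  after event 10 (t=53: SET bar = 50): {bar=50, baz=8, foo=-16}

Answer: {bar=50, baz=8, foo=-16}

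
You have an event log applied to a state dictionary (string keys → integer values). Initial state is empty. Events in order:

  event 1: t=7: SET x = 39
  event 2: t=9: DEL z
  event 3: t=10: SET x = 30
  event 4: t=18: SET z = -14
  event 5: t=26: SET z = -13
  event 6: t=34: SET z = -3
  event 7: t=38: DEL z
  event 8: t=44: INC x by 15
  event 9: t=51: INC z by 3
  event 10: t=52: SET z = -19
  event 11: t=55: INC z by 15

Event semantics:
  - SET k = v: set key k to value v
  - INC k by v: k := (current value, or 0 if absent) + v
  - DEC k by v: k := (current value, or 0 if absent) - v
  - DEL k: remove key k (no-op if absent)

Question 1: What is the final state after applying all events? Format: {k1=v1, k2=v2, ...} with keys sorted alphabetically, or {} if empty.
  after event 1 (t=7: SET x = 39): {x=39}
  after event 2 (t=9: DEL z): {x=39}
  after event 3 (t=10: SET x = 30): {x=30}
  after event 4 (t=18: SET z = -14): {x=30, z=-14}
  after event 5 (t=26: SET z = -13): {x=30, z=-13}
  after event 6 (t=34: SET z = -3): {x=30, z=-3}
  after event 7 (t=38: DEL z): {x=30}
  after event 8 (t=44: INC x by 15): {x=45}
  after event 9 (t=51: INC z by 3): {x=45, z=3}
  after event 10 (t=52: SET z = -19): {x=45, z=-19}
  after event 11 (t=55: INC z by 15): {x=45, z=-4}

Answer: {x=45, z=-4}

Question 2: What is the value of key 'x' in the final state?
Answer: 45

Derivation:
Track key 'x' through all 11 events:
  event 1 (t=7: SET x = 39): x (absent) -> 39
  event 2 (t=9: DEL z): x unchanged
  event 3 (t=10: SET x = 30): x 39 -> 30
  event 4 (t=18: SET z = -14): x unchanged
  event 5 (t=26: SET z = -13): x unchanged
  event 6 (t=34: SET z = -3): x unchanged
  event 7 (t=38: DEL z): x unchanged
  event 8 (t=44: INC x by 15): x 30 -> 45
  event 9 (t=51: INC z by 3): x unchanged
  event 10 (t=52: SET z = -19): x unchanged
  event 11 (t=55: INC z by 15): x unchanged
Final: x = 45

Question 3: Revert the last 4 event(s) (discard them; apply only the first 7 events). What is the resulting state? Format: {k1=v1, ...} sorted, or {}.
Answer: {x=30}

Derivation:
Keep first 7 events (discard last 4):
  after event 1 (t=7: SET x = 39): {x=39}
  after event 2 (t=9: DEL z): {x=39}
  after event 3 (t=10: SET x = 30): {x=30}
  after event 4 (t=18: SET z = -14): {x=30, z=-14}
  after event 5 (t=26: SET z = -13): {x=30, z=-13}
  after event 6 (t=34: SET z = -3): {x=30, z=-3}
  after event 7 (t=38: DEL z): {x=30}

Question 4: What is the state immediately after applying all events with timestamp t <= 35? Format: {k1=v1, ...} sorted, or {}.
Answer: {x=30, z=-3}

Derivation:
Apply events with t <= 35 (6 events):
  after event 1 (t=7: SET x = 39): {x=39}
  after event 2 (t=9: DEL z): {x=39}
  after event 3 (t=10: SET x = 30): {x=30}
  after event 4 (t=18: SET z = -14): {x=30, z=-14}
  after event 5 (t=26: SET z = -13): {x=30, z=-13}
  after event 6 (t=34: SET z = -3): {x=30, z=-3}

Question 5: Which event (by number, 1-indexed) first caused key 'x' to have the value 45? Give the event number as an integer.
Answer: 8

Derivation:
Looking for first event where x becomes 45:
  event 1: x = 39
  event 2: x = 39
  event 3: x = 30
  event 4: x = 30
  event 5: x = 30
  event 6: x = 30
  event 7: x = 30
  event 8: x 30 -> 45  <-- first match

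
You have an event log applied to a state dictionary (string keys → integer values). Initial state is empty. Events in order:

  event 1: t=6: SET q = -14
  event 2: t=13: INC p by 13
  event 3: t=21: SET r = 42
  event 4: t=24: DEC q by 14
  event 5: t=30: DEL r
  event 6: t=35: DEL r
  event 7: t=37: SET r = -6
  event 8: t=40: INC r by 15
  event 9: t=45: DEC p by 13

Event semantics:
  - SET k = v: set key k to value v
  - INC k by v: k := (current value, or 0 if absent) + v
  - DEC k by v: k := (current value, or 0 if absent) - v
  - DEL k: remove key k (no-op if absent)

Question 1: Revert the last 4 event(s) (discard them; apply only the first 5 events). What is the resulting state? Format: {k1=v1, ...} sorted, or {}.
Keep first 5 events (discard last 4):
  after event 1 (t=6: SET q = -14): {q=-14}
  after event 2 (t=13: INC p by 13): {p=13, q=-14}
  after event 3 (t=21: SET r = 42): {p=13, q=-14, r=42}
  after event 4 (t=24: DEC q by 14): {p=13, q=-28, r=42}
  after event 5 (t=30: DEL r): {p=13, q=-28}

Answer: {p=13, q=-28}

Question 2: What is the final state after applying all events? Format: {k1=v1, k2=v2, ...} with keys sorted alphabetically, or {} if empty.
Answer: {p=0, q=-28, r=9}

Derivation:
  after event 1 (t=6: SET q = -14): {q=-14}
  after event 2 (t=13: INC p by 13): {p=13, q=-14}
  after event 3 (t=21: SET r = 42): {p=13, q=-14, r=42}
  after event 4 (t=24: DEC q by 14): {p=13, q=-28, r=42}
  after event 5 (t=30: DEL r): {p=13, q=-28}
  after event 6 (t=35: DEL r): {p=13, q=-28}
  after event 7 (t=37: SET r = -6): {p=13, q=-28, r=-6}
  after event 8 (t=40: INC r by 15): {p=13, q=-28, r=9}
  after event 9 (t=45: DEC p by 13): {p=0, q=-28, r=9}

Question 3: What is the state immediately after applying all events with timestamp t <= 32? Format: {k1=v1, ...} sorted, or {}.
Answer: {p=13, q=-28}

Derivation:
Apply events with t <= 32 (5 events):
  after event 1 (t=6: SET q = -14): {q=-14}
  after event 2 (t=13: INC p by 13): {p=13, q=-14}
  after event 3 (t=21: SET r = 42): {p=13, q=-14, r=42}
  after event 4 (t=24: DEC q by 14): {p=13, q=-28, r=42}
  after event 5 (t=30: DEL r): {p=13, q=-28}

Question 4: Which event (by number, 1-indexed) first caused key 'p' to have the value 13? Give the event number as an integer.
Answer: 2

Derivation:
Looking for first event where p becomes 13:
  event 2: p (absent) -> 13  <-- first match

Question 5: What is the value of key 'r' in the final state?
Track key 'r' through all 9 events:
  event 1 (t=6: SET q = -14): r unchanged
  event 2 (t=13: INC p by 13): r unchanged
  event 3 (t=21: SET r = 42): r (absent) -> 42
  event 4 (t=24: DEC q by 14): r unchanged
  event 5 (t=30: DEL r): r 42 -> (absent)
  event 6 (t=35: DEL r): r (absent) -> (absent)
  event 7 (t=37: SET r = -6): r (absent) -> -6
  event 8 (t=40: INC r by 15): r -6 -> 9
  event 9 (t=45: DEC p by 13): r unchanged
Final: r = 9

Answer: 9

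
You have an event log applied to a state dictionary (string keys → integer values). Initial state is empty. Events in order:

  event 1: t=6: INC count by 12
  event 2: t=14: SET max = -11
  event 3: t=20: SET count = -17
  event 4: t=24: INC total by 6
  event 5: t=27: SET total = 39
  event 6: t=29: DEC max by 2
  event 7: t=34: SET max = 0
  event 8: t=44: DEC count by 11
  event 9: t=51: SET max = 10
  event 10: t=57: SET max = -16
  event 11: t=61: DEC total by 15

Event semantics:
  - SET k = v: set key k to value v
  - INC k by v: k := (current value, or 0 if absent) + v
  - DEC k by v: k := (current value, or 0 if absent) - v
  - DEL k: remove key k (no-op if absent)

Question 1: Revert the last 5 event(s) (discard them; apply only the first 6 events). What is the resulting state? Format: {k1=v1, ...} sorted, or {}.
Answer: {count=-17, max=-13, total=39}

Derivation:
Keep first 6 events (discard last 5):
  after event 1 (t=6: INC count by 12): {count=12}
  after event 2 (t=14: SET max = -11): {count=12, max=-11}
  after event 3 (t=20: SET count = -17): {count=-17, max=-11}
  after event 4 (t=24: INC total by 6): {count=-17, max=-11, total=6}
  after event 5 (t=27: SET total = 39): {count=-17, max=-11, total=39}
  after event 6 (t=29: DEC max by 2): {count=-17, max=-13, total=39}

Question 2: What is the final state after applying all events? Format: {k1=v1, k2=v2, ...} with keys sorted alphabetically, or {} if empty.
Answer: {count=-28, max=-16, total=24}

Derivation:
  after event 1 (t=6: INC count by 12): {count=12}
  after event 2 (t=14: SET max = -11): {count=12, max=-11}
  after event 3 (t=20: SET count = -17): {count=-17, max=-11}
  after event 4 (t=24: INC total by 6): {count=-17, max=-11, total=6}
  after event 5 (t=27: SET total = 39): {count=-17, max=-11, total=39}
  after event 6 (t=29: DEC max by 2): {count=-17, max=-13, total=39}
  after event 7 (t=34: SET max = 0): {count=-17, max=0, total=39}
  after event 8 (t=44: DEC count by 11): {count=-28, max=0, total=39}
  after event 9 (t=51: SET max = 10): {count=-28, max=10, total=39}
  after event 10 (t=57: SET max = -16): {count=-28, max=-16, total=39}
  after event 11 (t=61: DEC total by 15): {count=-28, max=-16, total=24}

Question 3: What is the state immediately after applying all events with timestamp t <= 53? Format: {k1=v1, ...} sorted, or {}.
Answer: {count=-28, max=10, total=39}

Derivation:
Apply events with t <= 53 (9 events):
  after event 1 (t=6: INC count by 12): {count=12}
  after event 2 (t=14: SET max = -11): {count=12, max=-11}
  after event 3 (t=20: SET count = -17): {count=-17, max=-11}
  after event 4 (t=24: INC total by 6): {count=-17, max=-11, total=6}
  after event 5 (t=27: SET total = 39): {count=-17, max=-11, total=39}
  after event 6 (t=29: DEC max by 2): {count=-17, max=-13, total=39}
  after event 7 (t=34: SET max = 0): {count=-17, max=0, total=39}
  after event 8 (t=44: DEC count by 11): {count=-28, max=0, total=39}
  after event 9 (t=51: SET max = 10): {count=-28, max=10, total=39}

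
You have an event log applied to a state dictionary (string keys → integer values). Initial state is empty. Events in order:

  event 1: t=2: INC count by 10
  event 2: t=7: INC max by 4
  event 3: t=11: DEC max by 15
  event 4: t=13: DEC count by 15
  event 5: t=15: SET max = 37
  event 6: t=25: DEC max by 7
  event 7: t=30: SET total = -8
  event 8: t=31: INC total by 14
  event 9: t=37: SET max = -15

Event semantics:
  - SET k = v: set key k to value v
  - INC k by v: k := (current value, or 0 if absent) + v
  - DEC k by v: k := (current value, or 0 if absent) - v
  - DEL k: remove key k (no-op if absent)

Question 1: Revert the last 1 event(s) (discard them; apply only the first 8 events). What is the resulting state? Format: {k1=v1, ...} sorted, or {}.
Answer: {count=-5, max=30, total=6}

Derivation:
Keep first 8 events (discard last 1):
  after event 1 (t=2: INC count by 10): {count=10}
  after event 2 (t=7: INC max by 4): {count=10, max=4}
  after event 3 (t=11: DEC max by 15): {count=10, max=-11}
  after event 4 (t=13: DEC count by 15): {count=-5, max=-11}
  after event 5 (t=15: SET max = 37): {count=-5, max=37}
  after event 6 (t=25: DEC max by 7): {count=-5, max=30}
  after event 7 (t=30: SET total = -8): {count=-5, max=30, total=-8}
  after event 8 (t=31: INC total by 14): {count=-5, max=30, total=6}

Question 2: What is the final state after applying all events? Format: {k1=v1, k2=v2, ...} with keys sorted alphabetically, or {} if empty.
Answer: {count=-5, max=-15, total=6}

Derivation:
  after event 1 (t=2: INC count by 10): {count=10}
  after event 2 (t=7: INC max by 4): {count=10, max=4}
  after event 3 (t=11: DEC max by 15): {count=10, max=-11}
  after event 4 (t=13: DEC count by 15): {count=-5, max=-11}
  after event 5 (t=15: SET max = 37): {count=-5, max=37}
  after event 6 (t=25: DEC max by 7): {count=-5, max=30}
  after event 7 (t=30: SET total = -8): {count=-5, max=30, total=-8}
  after event 8 (t=31: INC total by 14): {count=-5, max=30, total=6}
  after event 9 (t=37: SET max = -15): {count=-5, max=-15, total=6}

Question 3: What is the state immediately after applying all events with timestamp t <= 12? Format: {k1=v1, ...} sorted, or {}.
Apply events with t <= 12 (3 events):
  after event 1 (t=2: INC count by 10): {count=10}
  after event 2 (t=7: INC max by 4): {count=10, max=4}
  after event 3 (t=11: DEC max by 15): {count=10, max=-11}

Answer: {count=10, max=-11}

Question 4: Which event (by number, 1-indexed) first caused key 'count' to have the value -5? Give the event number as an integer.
Looking for first event where count becomes -5:
  event 1: count = 10
  event 2: count = 10
  event 3: count = 10
  event 4: count 10 -> -5  <-- first match

Answer: 4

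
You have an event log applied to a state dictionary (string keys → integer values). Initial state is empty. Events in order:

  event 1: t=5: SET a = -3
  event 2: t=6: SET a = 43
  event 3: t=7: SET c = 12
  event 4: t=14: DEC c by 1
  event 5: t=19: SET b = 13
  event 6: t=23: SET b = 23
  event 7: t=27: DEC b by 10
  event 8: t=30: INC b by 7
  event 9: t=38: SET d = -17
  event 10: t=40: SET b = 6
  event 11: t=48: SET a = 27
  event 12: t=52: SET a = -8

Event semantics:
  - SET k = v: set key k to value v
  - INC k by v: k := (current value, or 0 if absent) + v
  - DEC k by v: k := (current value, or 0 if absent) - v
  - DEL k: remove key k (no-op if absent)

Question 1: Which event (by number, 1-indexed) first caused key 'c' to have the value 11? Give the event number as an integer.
Looking for first event where c becomes 11:
  event 3: c = 12
  event 4: c 12 -> 11  <-- first match

Answer: 4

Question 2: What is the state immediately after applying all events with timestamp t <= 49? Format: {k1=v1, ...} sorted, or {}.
Answer: {a=27, b=6, c=11, d=-17}

Derivation:
Apply events with t <= 49 (11 events):
  after event 1 (t=5: SET a = -3): {a=-3}
  after event 2 (t=6: SET a = 43): {a=43}
  after event 3 (t=7: SET c = 12): {a=43, c=12}
  after event 4 (t=14: DEC c by 1): {a=43, c=11}
  after event 5 (t=19: SET b = 13): {a=43, b=13, c=11}
  after event 6 (t=23: SET b = 23): {a=43, b=23, c=11}
  after event 7 (t=27: DEC b by 10): {a=43, b=13, c=11}
  after event 8 (t=30: INC b by 7): {a=43, b=20, c=11}
  after event 9 (t=38: SET d = -17): {a=43, b=20, c=11, d=-17}
  after event 10 (t=40: SET b = 6): {a=43, b=6, c=11, d=-17}
  after event 11 (t=48: SET a = 27): {a=27, b=6, c=11, d=-17}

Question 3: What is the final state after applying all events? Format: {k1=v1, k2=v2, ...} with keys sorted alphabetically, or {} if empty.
  after event 1 (t=5: SET a = -3): {a=-3}
  after event 2 (t=6: SET a = 43): {a=43}
  after event 3 (t=7: SET c = 12): {a=43, c=12}
  after event 4 (t=14: DEC c by 1): {a=43, c=11}
  after event 5 (t=19: SET b = 13): {a=43, b=13, c=11}
  after event 6 (t=23: SET b = 23): {a=43, b=23, c=11}
  after event 7 (t=27: DEC b by 10): {a=43, b=13, c=11}
  after event 8 (t=30: INC b by 7): {a=43, b=20, c=11}
  after event 9 (t=38: SET d = -17): {a=43, b=20, c=11, d=-17}
  after event 10 (t=40: SET b = 6): {a=43, b=6, c=11, d=-17}
  after event 11 (t=48: SET a = 27): {a=27, b=6, c=11, d=-17}
  after event 12 (t=52: SET a = -8): {a=-8, b=6, c=11, d=-17}

Answer: {a=-8, b=6, c=11, d=-17}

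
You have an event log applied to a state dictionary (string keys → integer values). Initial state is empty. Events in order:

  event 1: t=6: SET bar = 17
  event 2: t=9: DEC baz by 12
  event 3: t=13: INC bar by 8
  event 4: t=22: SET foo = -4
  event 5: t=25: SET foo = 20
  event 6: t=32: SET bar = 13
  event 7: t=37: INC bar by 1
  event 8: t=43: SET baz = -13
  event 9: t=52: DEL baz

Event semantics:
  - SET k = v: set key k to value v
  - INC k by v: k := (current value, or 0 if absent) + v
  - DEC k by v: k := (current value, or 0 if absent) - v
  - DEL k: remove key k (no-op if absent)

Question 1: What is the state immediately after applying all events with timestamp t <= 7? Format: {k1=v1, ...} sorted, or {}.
Answer: {bar=17}

Derivation:
Apply events with t <= 7 (1 events):
  after event 1 (t=6: SET bar = 17): {bar=17}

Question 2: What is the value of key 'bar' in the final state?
Answer: 14

Derivation:
Track key 'bar' through all 9 events:
  event 1 (t=6: SET bar = 17): bar (absent) -> 17
  event 2 (t=9: DEC baz by 12): bar unchanged
  event 3 (t=13: INC bar by 8): bar 17 -> 25
  event 4 (t=22: SET foo = -4): bar unchanged
  event 5 (t=25: SET foo = 20): bar unchanged
  event 6 (t=32: SET bar = 13): bar 25 -> 13
  event 7 (t=37: INC bar by 1): bar 13 -> 14
  event 8 (t=43: SET baz = -13): bar unchanged
  event 9 (t=52: DEL baz): bar unchanged
Final: bar = 14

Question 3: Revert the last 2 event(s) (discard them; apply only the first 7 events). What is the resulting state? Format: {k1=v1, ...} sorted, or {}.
Keep first 7 events (discard last 2):
  after event 1 (t=6: SET bar = 17): {bar=17}
  after event 2 (t=9: DEC baz by 12): {bar=17, baz=-12}
  after event 3 (t=13: INC bar by 8): {bar=25, baz=-12}
  after event 4 (t=22: SET foo = -4): {bar=25, baz=-12, foo=-4}
  after event 5 (t=25: SET foo = 20): {bar=25, baz=-12, foo=20}
  after event 6 (t=32: SET bar = 13): {bar=13, baz=-12, foo=20}
  after event 7 (t=37: INC bar by 1): {bar=14, baz=-12, foo=20}

Answer: {bar=14, baz=-12, foo=20}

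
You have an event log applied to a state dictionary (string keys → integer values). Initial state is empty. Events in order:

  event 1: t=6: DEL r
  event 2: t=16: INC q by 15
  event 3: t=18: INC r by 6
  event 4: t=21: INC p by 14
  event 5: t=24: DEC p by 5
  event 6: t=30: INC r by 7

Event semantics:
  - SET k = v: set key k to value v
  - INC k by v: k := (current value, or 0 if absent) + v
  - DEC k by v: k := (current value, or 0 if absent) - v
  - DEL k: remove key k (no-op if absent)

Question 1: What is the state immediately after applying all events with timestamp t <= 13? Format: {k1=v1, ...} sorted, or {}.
Answer: {}

Derivation:
Apply events with t <= 13 (1 events):
  after event 1 (t=6: DEL r): {}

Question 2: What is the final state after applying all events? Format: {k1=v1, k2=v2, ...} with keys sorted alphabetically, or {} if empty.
Answer: {p=9, q=15, r=13}

Derivation:
  after event 1 (t=6: DEL r): {}
  after event 2 (t=16: INC q by 15): {q=15}
  after event 3 (t=18: INC r by 6): {q=15, r=6}
  after event 4 (t=21: INC p by 14): {p=14, q=15, r=6}
  after event 5 (t=24: DEC p by 5): {p=9, q=15, r=6}
  after event 6 (t=30: INC r by 7): {p=9, q=15, r=13}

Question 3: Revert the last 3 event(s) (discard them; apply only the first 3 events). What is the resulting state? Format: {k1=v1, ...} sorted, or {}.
Answer: {q=15, r=6}

Derivation:
Keep first 3 events (discard last 3):
  after event 1 (t=6: DEL r): {}
  after event 2 (t=16: INC q by 15): {q=15}
  after event 3 (t=18: INC r by 6): {q=15, r=6}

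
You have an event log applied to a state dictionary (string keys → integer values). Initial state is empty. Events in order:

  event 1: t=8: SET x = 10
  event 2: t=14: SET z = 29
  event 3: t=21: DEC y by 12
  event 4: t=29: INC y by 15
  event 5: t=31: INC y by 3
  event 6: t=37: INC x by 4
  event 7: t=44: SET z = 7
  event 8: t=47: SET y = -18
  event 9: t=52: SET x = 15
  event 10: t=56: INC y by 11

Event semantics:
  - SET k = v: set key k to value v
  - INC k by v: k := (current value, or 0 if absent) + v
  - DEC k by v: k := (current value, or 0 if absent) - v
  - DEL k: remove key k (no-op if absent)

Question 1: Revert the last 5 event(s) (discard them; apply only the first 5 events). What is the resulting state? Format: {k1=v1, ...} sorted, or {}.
Answer: {x=10, y=6, z=29}

Derivation:
Keep first 5 events (discard last 5):
  after event 1 (t=8: SET x = 10): {x=10}
  after event 2 (t=14: SET z = 29): {x=10, z=29}
  after event 3 (t=21: DEC y by 12): {x=10, y=-12, z=29}
  after event 4 (t=29: INC y by 15): {x=10, y=3, z=29}
  after event 5 (t=31: INC y by 3): {x=10, y=6, z=29}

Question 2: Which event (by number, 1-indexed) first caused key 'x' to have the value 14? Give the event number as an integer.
Answer: 6

Derivation:
Looking for first event where x becomes 14:
  event 1: x = 10
  event 2: x = 10
  event 3: x = 10
  event 4: x = 10
  event 5: x = 10
  event 6: x 10 -> 14  <-- first match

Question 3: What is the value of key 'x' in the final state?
Answer: 15

Derivation:
Track key 'x' through all 10 events:
  event 1 (t=8: SET x = 10): x (absent) -> 10
  event 2 (t=14: SET z = 29): x unchanged
  event 3 (t=21: DEC y by 12): x unchanged
  event 4 (t=29: INC y by 15): x unchanged
  event 5 (t=31: INC y by 3): x unchanged
  event 6 (t=37: INC x by 4): x 10 -> 14
  event 7 (t=44: SET z = 7): x unchanged
  event 8 (t=47: SET y = -18): x unchanged
  event 9 (t=52: SET x = 15): x 14 -> 15
  event 10 (t=56: INC y by 11): x unchanged
Final: x = 15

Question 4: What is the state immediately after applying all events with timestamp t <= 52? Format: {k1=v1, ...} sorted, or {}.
Apply events with t <= 52 (9 events):
  after event 1 (t=8: SET x = 10): {x=10}
  after event 2 (t=14: SET z = 29): {x=10, z=29}
  after event 3 (t=21: DEC y by 12): {x=10, y=-12, z=29}
  after event 4 (t=29: INC y by 15): {x=10, y=3, z=29}
  after event 5 (t=31: INC y by 3): {x=10, y=6, z=29}
  after event 6 (t=37: INC x by 4): {x=14, y=6, z=29}
  after event 7 (t=44: SET z = 7): {x=14, y=6, z=7}
  after event 8 (t=47: SET y = -18): {x=14, y=-18, z=7}
  after event 9 (t=52: SET x = 15): {x=15, y=-18, z=7}

Answer: {x=15, y=-18, z=7}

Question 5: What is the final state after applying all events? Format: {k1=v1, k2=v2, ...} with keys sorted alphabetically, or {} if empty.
  after event 1 (t=8: SET x = 10): {x=10}
  after event 2 (t=14: SET z = 29): {x=10, z=29}
  after event 3 (t=21: DEC y by 12): {x=10, y=-12, z=29}
  after event 4 (t=29: INC y by 15): {x=10, y=3, z=29}
  after event 5 (t=31: INC y by 3): {x=10, y=6, z=29}
  after event 6 (t=37: INC x by 4): {x=14, y=6, z=29}
  after event 7 (t=44: SET z = 7): {x=14, y=6, z=7}
  after event 8 (t=47: SET y = -18): {x=14, y=-18, z=7}
  after event 9 (t=52: SET x = 15): {x=15, y=-18, z=7}
  after event 10 (t=56: INC y by 11): {x=15, y=-7, z=7}

Answer: {x=15, y=-7, z=7}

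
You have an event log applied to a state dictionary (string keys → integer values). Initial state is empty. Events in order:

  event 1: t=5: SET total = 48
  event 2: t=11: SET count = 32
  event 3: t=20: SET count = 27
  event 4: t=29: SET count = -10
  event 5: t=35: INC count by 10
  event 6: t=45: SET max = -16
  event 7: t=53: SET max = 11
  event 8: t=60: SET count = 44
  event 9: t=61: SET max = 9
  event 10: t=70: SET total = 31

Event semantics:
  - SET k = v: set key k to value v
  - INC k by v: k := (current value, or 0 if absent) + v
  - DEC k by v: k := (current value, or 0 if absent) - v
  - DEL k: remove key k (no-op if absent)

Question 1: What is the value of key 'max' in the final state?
Track key 'max' through all 10 events:
  event 1 (t=5: SET total = 48): max unchanged
  event 2 (t=11: SET count = 32): max unchanged
  event 3 (t=20: SET count = 27): max unchanged
  event 4 (t=29: SET count = -10): max unchanged
  event 5 (t=35: INC count by 10): max unchanged
  event 6 (t=45: SET max = -16): max (absent) -> -16
  event 7 (t=53: SET max = 11): max -16 -> 11
  event 8 (t=60: SET count = 44): max unchanged
  event 9 (t=61: SET max = 9): max 11 -> 9
  event 10 (t=70: SET total = 31): max unchanged
Final: max = 9

Answer: 9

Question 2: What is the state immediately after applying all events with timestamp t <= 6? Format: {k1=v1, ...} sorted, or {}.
Apply events with t <= 6 (1 events):
  after event 1 (t=5: SET total = 48): {total=48}

Answer: {total=48}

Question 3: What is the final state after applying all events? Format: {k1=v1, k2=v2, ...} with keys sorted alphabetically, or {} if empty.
Answer: {count=44, max=9, total=31}

Derivation:
  after event 1 (t=5: SET total = 48): {total=48}
  after event 2 (t=11: SET count = 32): {count=32, total=48}
  after event 3 (t=20: SET count = 27): {count=27, total=48}
  after event 4 (t=29: SET count = -10): {count=-10, total=48}
  after event 5 (t=35: INC count by 10): {count=0, total=48}
  after event 6 (t=45: SET max = -16): {count=0, max=-16, total=48}
  after event 7 (t=53: SET max = 11): {count=0, max=11, total=48}
  after event 8 (t=60: SET count = 44): {count=44, max=11, total=48}
  after event 9 (t=61: SET max = 9): {count=44, max=9, total=48}
  after event 10 (t=70: SET total = 31): {count=44, max=9, total=31}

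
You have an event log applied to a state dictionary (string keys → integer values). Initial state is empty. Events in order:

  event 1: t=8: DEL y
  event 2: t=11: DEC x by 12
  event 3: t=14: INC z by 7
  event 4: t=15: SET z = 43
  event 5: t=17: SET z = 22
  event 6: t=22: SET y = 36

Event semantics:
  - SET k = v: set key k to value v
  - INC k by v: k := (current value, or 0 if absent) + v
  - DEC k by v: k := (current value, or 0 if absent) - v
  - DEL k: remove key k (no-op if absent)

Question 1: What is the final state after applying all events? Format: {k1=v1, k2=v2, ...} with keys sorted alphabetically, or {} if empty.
  after event 1 (t=8: DEL y): {}
  after event 2 (t=11: DEC x by 12): {x=-12}
  after event 3 (t=14: INC z by 7): {x=-12, z=7}
  after event 4 (t=15: SET z = 43): {x=-12, z=43}
  after event 5 (t=17: SET z = 22): {x=-12, z=22}
  after event 6 (t=22: SET y = 36): {x=-12, y=36, z=22}

Answer: {x=-12, y=36, z=22}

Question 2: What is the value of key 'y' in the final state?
Track key 'y' through all 6 events:
  event 1 (t=8: DEL y): y (absent) -> (absent)
  event 2 (t=11: DEC x by 12): y unchanged
  event 3 (t=14: INC z by 7): y unchanged
  event 4 (t=15: SET z = 43): y unchanged
  event 5 (t=17: SET z = 22): y unchanged
  event 6 (t=22: SET y = 36): y (absent) -> 36
Final: y = 36

Answer: 36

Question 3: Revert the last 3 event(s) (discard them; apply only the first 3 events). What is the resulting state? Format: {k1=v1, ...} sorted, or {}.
Answer: {x=-12, z=7}

Derivation:
Keep first 3 events (discard last 3):
  after event 1 (t=8: DEL y): {}
  after event 2 (t=11: DEC x by 12): {x=-12}
  after event 3 (t=14: INC z by 7): {x=-12, z=7}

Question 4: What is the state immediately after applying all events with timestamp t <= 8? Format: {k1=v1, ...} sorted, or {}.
Answer: {}

Derivation:
Apply events with t <= 8 (1 events):
  after event 1 (t=8: DEL y): {}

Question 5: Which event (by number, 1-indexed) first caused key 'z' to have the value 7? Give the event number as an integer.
Answer: 3

Derivation:
Looking for first event where z becomes 7:
  event 3: z (absent) -> 7  <-- first match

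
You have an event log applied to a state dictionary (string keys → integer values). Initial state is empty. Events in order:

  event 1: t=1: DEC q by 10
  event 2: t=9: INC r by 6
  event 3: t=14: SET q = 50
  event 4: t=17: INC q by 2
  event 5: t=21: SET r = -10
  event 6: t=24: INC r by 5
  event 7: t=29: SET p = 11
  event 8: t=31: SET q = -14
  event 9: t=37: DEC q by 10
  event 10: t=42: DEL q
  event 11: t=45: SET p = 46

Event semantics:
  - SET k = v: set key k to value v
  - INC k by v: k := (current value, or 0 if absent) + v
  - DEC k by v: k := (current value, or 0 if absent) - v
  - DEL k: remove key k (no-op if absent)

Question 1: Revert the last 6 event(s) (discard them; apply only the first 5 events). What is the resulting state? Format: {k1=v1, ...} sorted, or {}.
Answer: {q=52, r=-10}

Derivation:
Keep first 5 events (discard last 6):
  after event 1 (t=1: DEC q by 10): {q=-10}
  after event 2 (t=9: INC r by 6): {q=-10, r=6}
  after event 3 (t=14: SET q = 50): {q=50, r=6}
  after event 4 (t=17: INC q by 2): {q=52, r=6}
  after event 5 (t=21: SET r = -10): {q=52, r=-10}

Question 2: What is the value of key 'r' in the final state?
Answer: -5

Derivation:
Track key 'r' through all 11 events:
  event 1 (t=1: DEC q by 10): r unchanged
  event 2 (t=9: INC r by 6): r (absent) -> 6
  event 3 (t=14: SET q = 50): r unchanged
  event 4 (t=17: INC q by 2): r unchanged
  event 5 (t=21: SET r = -10): r 6 -> -10
  event 6 (t=24: INC r by 5): r -10 -> -5
  event 7 (t=29: SET p = 11): r unchanged
  event 8 (t=31: SET q = -14): r unchanged
  event 9 (t=37: DEC q by 10): r unchanged
  event 10 (t=42: DEL q): r unchanged
  event 11 (t=45: SET p = 46): r unchanged
Final: r = -5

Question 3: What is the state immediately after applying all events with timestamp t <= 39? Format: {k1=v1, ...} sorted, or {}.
Answer: {p=11, q=-24, r=-5}

Derivation:
Apply events with t <= 39 (9 events):
  after event 1 (t=1: DEC q by 10): {q=-10}
  after event 2 (t=9: INC r by 6): {q=-10, r=6}
  after event 3 (t=14: SET q = 50): {q=50, r=6}
  after event 4 (t=17: INC q by 2): {q=52, r=6}
  after event 5 (t=21: SET r = -10): {q=52, r=-10}
  after event 6 (t=24: INC r by 5): {q=52, r=-5}
  after event 7 (t=29: SET p = 11): {p=11, q=52, r=-5}
  after event 8 (t=31: SET q = -14): {p=11, q=-14, r=-5}
  after event 9 (t=37: DEC q by 10): {p=11, q=-24, r=-5}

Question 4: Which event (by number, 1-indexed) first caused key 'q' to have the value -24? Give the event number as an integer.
Answer: 9

Derivation:
Looking for first event where q becomes -24:
  event 1: q = -10
  event 2: q = -10
  event 3: q = 50
  event 4: q = 52
  event 5: q = 52
  event 6: q = 52
  event 7: q = 52
  event 8: q = -14
  event 9: q -14 -> -24  <-- first match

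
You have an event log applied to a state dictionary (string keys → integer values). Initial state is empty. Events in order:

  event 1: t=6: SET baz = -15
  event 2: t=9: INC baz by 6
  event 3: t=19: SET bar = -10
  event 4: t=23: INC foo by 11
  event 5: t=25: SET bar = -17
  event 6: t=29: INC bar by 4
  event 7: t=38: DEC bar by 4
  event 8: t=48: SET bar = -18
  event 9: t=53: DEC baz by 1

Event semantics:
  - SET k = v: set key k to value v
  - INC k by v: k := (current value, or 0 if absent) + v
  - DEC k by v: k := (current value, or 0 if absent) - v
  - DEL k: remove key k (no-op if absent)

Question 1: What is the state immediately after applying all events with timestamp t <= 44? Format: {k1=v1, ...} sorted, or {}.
Apply events with t <= 44 (7 events):
  after event 1 (t=6: SET baz = -15): {baz=-15}
  after event 2 (t=9: INC baz by 6): {baz=-9}
  after event 3 (t=19: SET bar = -10): {bar=-10, baz=-9}
  after event 4 (t=23: INC foo by 11): {bar=-10, baz=-9, foo=11}
  after event 5 (t=25: SET bar = -17): {bar=-17, baz=-9, foo=11}
  after event 6 (t=29: INC bar by 4): {bar=-13, baz=-9, foo=11}
  after event 7 (t=38: DEC bar by 4): {bar=-17, baz=-9, foo=11}

Answer: {bar=-17, baz=-9, foo=11}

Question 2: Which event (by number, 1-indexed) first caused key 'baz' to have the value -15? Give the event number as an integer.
Looking for first event where baz becomes -15:
  event 1: baz (absent) -> -15  <-- first match

Answer: 1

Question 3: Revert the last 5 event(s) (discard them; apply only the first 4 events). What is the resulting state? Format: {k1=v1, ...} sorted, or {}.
Keep first 4 events (discard last 5):
  after event 1 (t=6: SET baz = -15): {baz=-15}
  after event 2 (t=9: INC baz by 6): {baz=-9}
  after event 3 (t=19: SET bar = -10): {bar=-10, baz=-9}
  after event 4 (t=23: INC foo by 11): {bar=-10, baz=-9, foo=11}

Answer: {bar=-10, baz=-9, foo=11}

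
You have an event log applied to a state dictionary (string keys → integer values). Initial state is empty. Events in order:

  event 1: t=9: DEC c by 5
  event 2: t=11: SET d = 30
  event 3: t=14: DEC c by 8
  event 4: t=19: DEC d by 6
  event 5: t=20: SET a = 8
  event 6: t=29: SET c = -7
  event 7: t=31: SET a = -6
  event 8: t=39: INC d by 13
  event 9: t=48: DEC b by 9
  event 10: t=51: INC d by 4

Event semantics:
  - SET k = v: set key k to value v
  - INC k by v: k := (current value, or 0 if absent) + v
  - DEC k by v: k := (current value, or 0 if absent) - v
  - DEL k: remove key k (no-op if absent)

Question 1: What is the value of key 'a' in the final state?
Answer: -6

Derivation:
Track key 'a' through all 10 events:
  event 1 (t=9: DEC c by 5): a unchanged
  event 2 (t=11: SET d = 30): a unchanged
  event 3 (t=14: DEC c by 8): a unchanged
  event 4 (t=19: DEC d by 6): a unchanged
  event 5 (t=20: SET a = 8): a (absent) -> 8
  event 6 (t=29: SET c = -7): a unchanged
  event 7 (t=31: SET a = -6): a 8 -> -6
  event 8 (t=39: INC d by 13): a unchanged
  event 9 (t=48: DEC b by 9): a unchanged
  event 10 (t=51: INC d by 4): a unchanged
Final: a = -6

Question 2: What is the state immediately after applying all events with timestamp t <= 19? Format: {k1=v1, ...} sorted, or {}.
Apply events with t <= 19 (4 events):
  after event 1 (t=9: DEC c by 5): {c=-5}
  after event 2 (t=11: SET d = 30): {c=-5, d=30}
  after event 3 (t=14: DEC c by 8): {c=-13, d=30}
  after event 4 (t=19: DEC d by 6): {c=-13, d=24}

Answer: {c=-13, d=24}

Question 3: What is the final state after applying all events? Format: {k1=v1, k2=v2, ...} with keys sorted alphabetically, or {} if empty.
Answer: {a=-6, b=-9, c=-7, d=41}

Derivation:
  after event 1 (t=9: DEC c by 5): {c=-5}
  after event 2 (t=11: SET d = 30): {c=-5, d=30}
  after event 3 (t=14: DEC c by 8): {c=-13, d=30}
  after event 4 (t=19: DEC d by 6): {c=-13, d=24}
  after event 5 (t=20: SET a = 8): {a=8, c=-13, d=24}
  after event 6 (t=29: SET c = -7): {a=8, c=-7, d=24}
  after event 7 (t=31: SET a = -6): {a=-6, c=-7, d=24}
  after event 8 (t=39: INC d by 13): {a=-6, c=-7, d=37}
  after event 9 (t=48: DEC b by 9): {a=-6, b=-9, c=-7, d=37}
  after event 10 (t=51: INC d by 4): {a=-6, b=-9, c=-7, d=41}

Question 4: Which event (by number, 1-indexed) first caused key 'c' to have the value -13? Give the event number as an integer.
Answer: 3

Derivation:
Looking for first event where c becomes -13:
  event 1: c = -5
  event 2: c = -5
  event 3: c -5 -> -13  <-- first match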